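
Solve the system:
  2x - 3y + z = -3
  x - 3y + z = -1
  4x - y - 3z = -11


Using Cramer's rule. Expand each determinant along the first row.
D  = 2*[(-3)*(-3) - 1*(-1)] - (-3)*[1*(-3) - 1*4] + 1*[1*(-1) - (-3)*4]
  = 2*(10) - (-3)*(-7) + 1*(11) = 10
Dx = (-3)*[(-3)*(-3) - 1*(-1)] - (-3)*[(-1)*(-3) - 1*(-11)] + 1*[(-1)*(-1) - (-3)*(-11)]
  = (-3)*(10) - (-3)*(14) + 1*(-32) = -20
Dy = 2*[(-1)*(-3) - 1*(-11)] - (-3)*[1*(-3) - 1*4] + 1*[1*(-11) - (-1)*4]
  = 2*(14) - (-3)*(-7) + 1*(-7) = 0
Dz = 2*[(-3)*(-11) - (-1)*(-1)] - (-3)*[1*(-11) - (-1)*4] + (-3)*[1*(-1) - (-3)*4]
  = 2*(32) - (-3)*(-7) + (-3)*(11) = 10
x = Dx/D = -20/10 = -2, y = Dy/D = 0/10 = 0, z = Dz/D = 10/10 = 1
Check eq1: (2)(-2) + (-3)(0) + (1)(1) = -3 = -3 ✓
Check eq2: (1)(-2) + (-3)(0) + (1)(1) = -1 = -1 ✓
Check eq3: (4)(-2) + (-1)(0) + (-3)(1) = -11 = -11 ✓

x = -2, y = 0, z = 1


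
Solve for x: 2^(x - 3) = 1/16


Express both sides with the same base.
1/16 = 2^(-4)
Since the bases match, equate exponents: x - 3 = -4
So x = -4 - (-3) = -1

x = -1


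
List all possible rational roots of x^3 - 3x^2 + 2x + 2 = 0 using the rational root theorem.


Rational root theorem: possible roots are ±p/q where:
  p divides the constant term (2): p ∈ {1, 2}
  q divides the leading coefficient (1): q ∈ {1}

All possible rational roots: -2, -1, 1, 2

-2, -1, 1, 2


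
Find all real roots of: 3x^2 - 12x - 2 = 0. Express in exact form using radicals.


Using the quadratic formula: x = (-b ± sqrt(b^2 - 4ac)) / (2a)
Here a = 3, b = -12, c = -2
Discriminant = b^2 - 4ac = (-12)^2 - 4(3)(-2) = 144 + 24 = 168
Since discriminant = 168 > 0, there are two real roots.
x = (12 ± 2*sqrt(42)) / 6
Simplifying: x = (6 ± sqrt(42)) / 3
Numerically: x ≈ 4.1602 or x ≈ -0.1602

x = (6 + sqrt(42)) / 3 or x = (6 - sqrt(42)) / 3


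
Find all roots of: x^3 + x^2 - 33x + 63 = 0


Let p(x) = x^3 + x^2 - 33x + 63. By the rational root theorem (leading coefficient 1), any rational root is an integer divisor of 63: try ±1, ±2, ... in turn.
Test x = 1: value = 32 ≠ 0.
Test x = -1: value = 96 ≠ 0.
Test x = 3: value = 0 ✓, so (x - 3) is a factor.
Synthetic division by (x - 3): bring down 1; 1(3) + 1 = 4; 4(3) - 33 = -21; (-21)(3) + 63 = 0 → quotient x^2 + 4x - 21, remainder 0.
Solve the quadratic x^2 + 4x - 21 = 0: discriminant = 4^2 - 4(1)(-21) = 16 + 84 = 100.
sqrt(100) = 10, so x = (-4 ± 10)/2: x = 3 or x = -7.
Collecting all roots found:

x = -7, x = 3 (multiplicity 2)


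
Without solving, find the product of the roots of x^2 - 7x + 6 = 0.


By Vieta's formulas for ax^2 + bx + c = 0:
  Sum of roots = -b/a
  Product of roots = c/a

Here a = 1, b = -7, c = 6
Sum = -(-7)/1 = 7
Product = 6/1 = 6

Product = 6


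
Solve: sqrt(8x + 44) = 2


Square both sides: 8x + 44 = 2^2 = 4
8x = 4 - 44 = -40
x = -5
Check: sqrt(8*(-5) + 44) = sqrt(4) = 2 ✓

x = -5


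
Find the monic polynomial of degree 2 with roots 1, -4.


A monic polynomial with roots 1, -4 is:
p(x) = (x - 1)(x + 4)
After multiplying by (x - 1): x - 1
After multiplying by (x + 4): x^2 + 3x - 4

x^2 + 3x - 4


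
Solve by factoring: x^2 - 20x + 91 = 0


We need two numbers that multiply to 91 and add to -20.
Those numbers are -13 and -7 (since (-13) * (-7) = 91 and (-13) + (-7) = -20).
So x^2 - 20x + 91 = (x - 13)(x - 7) = 0
Setting each factor to zero: x = 13 or x = 7

x = 7, x = 13


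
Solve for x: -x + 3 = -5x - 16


Starting with: -x + 3 = -5x - 16
Move all x terms to left: (-1 + 5)x = -16 - 3
Simplify: 4x = -19
Divide both sides by 4: x = -19/4

x = -19/4


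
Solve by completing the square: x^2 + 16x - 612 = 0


Start: x^2 + 16x - 612 = 0
Move constant: x^2 + 16x = 612
Half of 16 is 8, squared is 64
Add 64 to both sides: x^2 + 16x + 64 = 676
(x + 8)^2 = 676
x + 8 = ±26
x = -8 + 26 = 18 or x = -8 - 26 = -34

x = -34, x = 18


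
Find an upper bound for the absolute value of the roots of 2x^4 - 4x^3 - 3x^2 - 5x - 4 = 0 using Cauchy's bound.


Cauchy's bound: all roots r satisfy |r| <= 1 + max(|a_i/a_n|) for i = 0,...,n-1
where a_n is the leading coefficient.

Coefficients: [2, -4, -3, -5, -4]
Leading coefficient a_n = 2
Ratios |a_i/a_n|: 2, 3/2, 5/2, 2
Maximum ratio: 5/2
Cauchy's bound: |r| <= 1 + 5/2 = 7/2

Upper bound = 7/2


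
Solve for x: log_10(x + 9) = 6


Convert to exponential form: x + 9 = 10^6 = 1000000
x = 1000000 - 9 = 999991
Check: log_10(999991 + 9) = log_10(1000000) = log_10(1000000) = 6 ✓

x = 999991


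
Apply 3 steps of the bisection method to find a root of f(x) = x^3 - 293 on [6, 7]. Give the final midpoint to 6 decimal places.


f(x) = x^3 - 293
f(6) = -77 < 0
f(7) = 50 > 0

Step 1: midpoint = (6.000000 + 7.000000)/2 = 6.500000
  f(6.500000) = -18.375000
  f(mid) < 0, so root is in [6.500000, 7.000000]

Step 2: midpoint = (6.500000 + 7.000000)/2 = 6.750000
  f(6.750000) = 14.546875
  f(mid) > 0, so root is in [6.500000, 6.750000]

Step 3: midpoint = (6.500000 + 6.750000)/2 = 6.625000
  f(6.625000) = -2.224609
  f(mid) < 0, so root is in [6.625000, 6.750000]

midpoint = 6.625000


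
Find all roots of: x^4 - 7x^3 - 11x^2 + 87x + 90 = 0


Let p(x) = x^4 - 7x^3 - 11x^2 + 87x + 90. By the rational root theorem (leading coefficient 1), any rational root is an integer divisor of 90: try ±1, ±2, ... in turn.
Test x = 1: value = 160 ≠ 0.
Test x = -1: value = 0 ✓, so (x + 1) is a factor.
Synthetic division by (x + 1): bring down 1; 1(-1) - 7 = -8; (-8)(-1) - 11 = -3; (-3)(-1) + 87 = 90; 90(-1) + 90 = 0 → quotient x^3 - 8x^2 - 3x + 90, remainder 0.
Continue with the quotient x^3 - 8x^2 - 3x + 90 (candidates must divide 90; re-test x = -1 first in case it repeats).
Test x = -1: value = 84 ≠ 0.
Test x = 2: value = 60 ≠ 0.
Test x = -2: value = 56 ≠ 0.
Test x = 3: value = 36 ≠ 0.
Test x = -3: value = 0 ✓, so (x + 3) is a factor.
Synthetic division by (x + 3): bring down 1; 1(-3) - 8 = -11; (-11)(-3) - 3 = 30; 30(-3) + 90 = 0 → quotient x^2 - 11x + 30, remainder 0.
Solve the quadratic x^2 - 11x + 30 = 0: discriminant = (-11)^2 - 4(1)(30) = 121 - 120 = 1.
sqrt(1) = 1, so x = (11 ± 1)/2: x = 6 or x = 5.
Collecting all roots found:

x = -3, x = -1, x = 5, x = 6


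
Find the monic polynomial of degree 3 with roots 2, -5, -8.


A monic polynomial with roots 2, -5, -8 is:
p(x) = (x - 2)(x + 5)(x + 8)
After multiplying by (x - 2): x - 2
After multiplying by (x + 5): x^2 + 3x - 10
After multiplying by (x + 8): x^3 + 11x^2 + 14x - 80

x^3 + 11x^2 + 14x - 80


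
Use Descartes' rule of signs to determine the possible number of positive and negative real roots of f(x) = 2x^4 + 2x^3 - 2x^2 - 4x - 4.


Descartes' rule of signs:

For positive roots, count sign changes in f(x) = 2x^4 + 2x^3 - 2x^2 - 4x - 4:
Signs of coefficients: +, +, -, -, -
Number of sign changes: 1
Possible positive real roots: 1

For negative roots, examine f(-x) = 2x^4 - 2x^3 - 2x^2 + 4x - 4:
Signs of coefficients: +, -, -, +, -
Number of sign changes: 3
Possible negative real roots: 3, 1

Positive roots: 1; Negative roots: 3 or 1


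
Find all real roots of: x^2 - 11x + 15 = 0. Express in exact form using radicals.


Using the quadratic formula: x = (-b ± sqrt(b^2 - 4ac)) / (2a)
Here a = 1, b = -11, c = 15
Discriminant = b^2 - 4ac = (-11)^2 - 4(1)(15) = 121 - 60 = 61
Since discriminant = 61 > 0, there are two real roots.
x = (11 ± sqrt(61)) / 2
Numerically: x ≈ 9.4051 or x ≈ 1.5949

x = (11 + sqrt(61)) / 2 or x = (11 - sqrt(61)) / 2


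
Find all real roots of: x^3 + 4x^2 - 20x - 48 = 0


Let p(x) = x^3 + 4x^2 - 20x - 48. By the rational root theorem (leading coefficient 1), any rational root is an integer divisor of 48: try ±1, ±2, ... in turn.
Test x = 1: value = -63 ≠ 0.
Test x = -1: value = -25 ≠ 0.
Test x = 2: value = -64 ≠ 0.
Test x = -2: value = 0 ✓, so (x + 2) is a factor.
Synthetic division by (x + 2): bring down 1; 1(-2) + 4 = 2; 2(-2) - 20 = -24; (-24)(-2) - 48 = 0 → quotient x^2 + 2x - 24, remainder 0.
Solve the quadratic x^2 + 2x - 24 = 0: discriminant = 2^2 - 4(1)(-24) = 4 + 96 = 100.
sqrt(100) = 10, so x = (-2 ± 10)/2: x = 4 or x = -6.

x = -6, x = -2, x = 4


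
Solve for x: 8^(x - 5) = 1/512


Express both sides with the same base.
1/512 = 8^(-3)
Since the bases match, equate exponents: x - 5 = -3
So x = -3 - (-5) = 2

x = 2


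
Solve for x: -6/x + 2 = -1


Subtract 2 from both sides: -6/x = -3
Multiply both sides by x: -6 = -3 * x
Divide by -3: x = 2

x = 2


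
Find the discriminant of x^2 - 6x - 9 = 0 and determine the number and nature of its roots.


For ax^2 + bx + c = 0, discriminant D = b^2 - 4ac
Here a = 1, b = -6, c = -9
D = (-6)^2 - 4(1)(-9) = 36 + 36 = 72

D = 72 > 0 but not a perfect square
The equation has 2 distinct real irrational roots.

Discriminant = 72, 2 distinct real irrational roots


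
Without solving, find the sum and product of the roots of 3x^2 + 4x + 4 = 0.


By Vieta's formulas for ax^2 + bx + c = 0:
  Sum of roots = -b/a
  Product of roots = c/a

Here a = 3, b = 4, c = 4
Sum = -(4)/3 = -4/3
Product = 4/3 = 4/3

Sum = -4/3, Product = 4/3


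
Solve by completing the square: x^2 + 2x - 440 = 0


Start: x^2 + 2x - 440 = 0
Move constant: x^2 + 2x = 440
Half of 2 is 1, squared is 1
Add 1 to both sides: x^2 + 2x + 1 = 441
(x + 1)^2 = 441
x + 1 = ±21
x = -1 + 21 = 20 or x = -1 - 21 = -22

x = -22, x = 20


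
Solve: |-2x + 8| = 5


An absolute value equation |expr| = 5 gives two cases:
Case 1: -2x + 8 = 5
  -2x = -3, so x = 3/2
Case 2: -2x + 8 = -5
  -2x = -13, so x = 13/2

x = 3/2, x = 13/2


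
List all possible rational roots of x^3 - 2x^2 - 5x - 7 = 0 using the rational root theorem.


Rational root theorem: possible roots are ±p/q where:
  p divides the constant term (-7): p ∈ {1, 7}
  q divides the leading coefficient (1): q ∈ {1}

All possible rational roots: -7, -1, 1, 7

-7, -1, 1, 7


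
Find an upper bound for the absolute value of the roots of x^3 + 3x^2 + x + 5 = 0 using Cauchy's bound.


Cauchy's bound: all roots r satisfy |r| <= 1 + max(|a_i/a_n|) for i = 0,...,n-1
where a_n is the leading coefficient.

Coefficients: [1, 3, 1, 5]
Leading coefficient a_n = 1
Ratios |a_i/a_n|: 3, 1, 5
Maximum ratio: 5
Cauchy's bound: |r| <= 1 + 5 = 6

Upper bound = 6


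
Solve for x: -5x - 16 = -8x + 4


Starting with: -5x - 16 = -8x + 4
Move all x terms to left: (-5 + 8)x = 4 + 16
Simplify: 3x = 20
Divide both sides by 3: x = 20/3

x = 20/3


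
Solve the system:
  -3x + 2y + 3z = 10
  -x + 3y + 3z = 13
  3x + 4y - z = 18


Using Cramer's rule. Expand each determinant along the first row.
D  = (-3)*[3*(-1) - 3*4] - 2*[(-1)*(-1) - 3*3] + 3*[(-1)*4 - 3*3]
  = (-3)*(-15) - 2*(-8) + 3*(-13) = 22
Dx = 10*[3*(-1) - 3*4] - 2*[13*(-1) - 3*18] + 3*[13*4 - 3*18]
  = 10*(-15) - 2*(-67) + 3*(-2) = -22
Dy = (-3)*[13*(-1) - 3*18] - 10*[(-1)*(-1) - 3*3] + 3*[(-1)*18 - 13*3]
  = (-3)*(-67) - 10*(-8) + 3*(-57) = 110
Dz = (-3)*[3*18 - 13*4] - 2*[(-1)*18 - 13*3] + 10*[(-1)*4 - 3*3]
  = (-3)*(2) - 2*(-57) + 10*(-13) = -22
x = Dx/D = -22/22 = -1, y = Dy/D = 110/22 = 5, z = Dz/D = -22/22 = -1
Check eq1: (-3)(-1) + (2)(5) + (3)(-1) = 10 = 10 ✓
Check eq2: (-1)(-1) + (3)(5) + (3)(-1) = 13 = 13 ✓
Check eq3: (3)(-1) + (4)(5) + (-1)(-1) = 18 = 18 ✓

x = -1, y = 5, z = -1


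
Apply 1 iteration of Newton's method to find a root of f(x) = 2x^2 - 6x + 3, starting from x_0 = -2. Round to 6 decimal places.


Newton's method: x_(n+1) = x_n - f(x_n)/f'(x_n)
f(x) = 2x^2 - 6x + 3
f'(x) = 4x - 6

Iteration 1:
  f(-2.000000) = 23.000000
  f'(-2.000000) = -14.000000
  x_1 = -2.000000 - (23.000000)/(-14.000000) = -0.357143

x_1 = -0.357143


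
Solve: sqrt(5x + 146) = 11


Square both sides: 5x + 146 = 11^2 = 121
5x = 121 - 146 = -25
x = -5
Check: sqrt(5*(-5) + 146) = sqrt(121) = 11 ✓

x = -5


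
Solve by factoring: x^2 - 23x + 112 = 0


We need two numbers that multiply to 112 and add to -23.
Those numbers are -16 and -7 (since (-16) * (-7) = 112 and (-16) + (-7) = -23).
So x^2 - 23x + 112 = (x - 16)(x - 7) = 0
Setting each factor to zero: x = 16 or x = 7

x = 7, x = 16


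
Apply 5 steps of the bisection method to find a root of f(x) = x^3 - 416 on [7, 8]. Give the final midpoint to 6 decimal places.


f(x) = x^3 - 416
f(7) = -73 < 0
f(8) = 96 > 0

Step 1: midpoint = (7.000000 + 8.000000)/2 = 7.500000
  f(7.500000) = 5.875000
  f(mid) > 0, so root is in [7.000000, 7.500000]

Step 2: midpoint = (7.000000 + 7.500000)/2 = 7.250000
  f(7.250000) = -34.921875
  f(mid) < 0, so root is in [7.250000, 7.500000]

Step 3: midpoint = (7.250000 + 7.500000)/2 = 7.375000
  f(7.375000) = -14.869141
  f(mid) < 0, so root is in [7.375000, 7.500000]

Step 4: midpoint = (7.375000 + 7.500000)/2 = 7.437500
  f(7.437500) = -4.584229
  f(mid) < 0, so root is in [7.437500, 7.500000]

Step 5: midpoint = (7.437500 + 7.500000)/2 = 7.468750
  f(7.468750) = 0.623505
  f(mid) > 0, so root is in [7.437500, 7.468750]

midpoint = 7.468750


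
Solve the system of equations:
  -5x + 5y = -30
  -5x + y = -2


Using Cramer's rule:
Determinant D = (-5)(1) - (-5)(5) = -5 + 25 = 20
Dx = (-30)(1) - (-2)(5) = -30 + 10 = -20
Dy = (-5)(-2) - (-5)(-30) = 10 - 150 = -140
x = Dx/D = -20/20 = -1
y = Dy/D = -140/20 = -7

x = -1, y = -7


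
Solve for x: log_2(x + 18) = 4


Convert to exponential form: x + 18 = 2^4 = 16
x = 16 - 18 = -2
Check: log_2(-2 + 18) = log_2(16) = log_2(16) = 4 ✓

x = -2


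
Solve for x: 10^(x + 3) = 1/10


Express both sides with the same base.
1/10 = 10^(-1)
Since the bases match, equate exponents: x + 3 = -1
So x = -1 - (3) = -4

x = -4


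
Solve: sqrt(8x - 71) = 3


Square both sides: 8x - 71 = 3^2 = 9
8x = 9 + 71 = 80
x = 10
Check: sqrt(8*10 - 71) = sqrt(9) = 3 ✓

x = 10


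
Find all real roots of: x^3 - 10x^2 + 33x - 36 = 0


Let p(x) = x^3 - 10x^2 + 33x - 36. By the rational root theorem (leading coefficient 1), any rational root is an integer divisor of 36: try ±1, ±2, ... in turn.
Test x = 1: value = -12 ≠ 0.
Test x = -1: value = -80 ≠ 0.
Test x = 2: value = -2 ≠ 0.
Test x = -2: value = -150 ≠ 0.
Test x = 3: value = 0 ✓, so (x - 3) is a factor.
Synthetic division by (x - 3): bring down 1; 1(3) - 10 = -7; (-7)(3) + 33 = 12; 12(3) - 36 = 0 → quotient x^2 - 7x + 12, remainder 0.
Solve the quadratic x^2 - 7x + 12 = 0: discriminant = (-7)^2 - 4(1)(12) = 49 - 48 = 1.
sqrt(1) = 1, so x = (7 ± 1)/2: x = 4 or x = 3.

x = 3 (multiplicity 2), x = 4


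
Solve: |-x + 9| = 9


An absolute value equation |expr| = 9 gives two cases:
Case 1: -x + 9 = 9
  -x = 0, so x = 0
Case 2: -x + 9 = -9
  -x = -18, so x = 18

x = 0, x = 18


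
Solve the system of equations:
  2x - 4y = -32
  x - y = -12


Using Cramer's rule:
Determinant D = (2)(-1) - (1)(-4) = -2 + 4 = 2
Dx = (-32)(-1) - (-12)(-4) = 32 - 48 = -16
Dy = (2)(-12) - (1)(-32) = -24 + 32 = 8
x = Dx/D = -16/2 = -8
y = Dy/D = 8/2 = 4

x = -8, y = 4


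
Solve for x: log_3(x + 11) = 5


Convert to exponential form: x + 11 = 3^5 = 243
x = 243 - 11 = 232
Check: log_3(232 + 11) = log_3(243) = log_3(243) = 5 ✓

x = 232


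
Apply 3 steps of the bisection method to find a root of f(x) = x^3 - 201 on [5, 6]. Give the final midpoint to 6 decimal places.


f(x) = x^3 - 201
f(5) = -76 < 0
f(6) = 15 > 0

Step 1: midpoint = (5.000000 + 6.000000)/2 = 5.500000
  f(5.500000) = -34.625000
  f(mid) < 0, so root is in [5.500000, 6.000000]

Step 2: midpoint = (5.500000 + 6.000000)/2 = 5.750000
  f(5.750000) = -10.890625
  f(mid) < 0, so root is in [5.750000, 6.000000]

Step 3: midpoint = (5.750000 + 6.000000)/2 = 5.875000
  f(5.875000) = 1.779297
  f(mid) > 0, so root is in [5.750000, 5.875000]

midpoint = 5.875000


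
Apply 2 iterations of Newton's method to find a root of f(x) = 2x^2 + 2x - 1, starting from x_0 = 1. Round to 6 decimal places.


Newton's method: x_(n+1) = x_n - f(x_n)/f'(x_n)
f(x) = 2x^2 + 2x - 1
f'(x) = 4x + 2

Iteration 1:
  f(1.000000) = 3.000000
  f'(1.000000) = 6.000000
  x_1 = 1.000000 - (3.000000)/(6.000000) = 0.500000

Iteration 2:
  f(0.500000) = 0.500000
  f'(0.500000) = 4.000000
  x_2 = 0.500000 - (0.500000)/(4.000000) = 0.375000

x_2 = 0.375000


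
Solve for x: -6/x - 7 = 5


Subtract -7 from both sides: -6/x = 12
Multiply both sides by x: -6 = 12 * x
Divide by 12: x = -1/2

x = -1/2


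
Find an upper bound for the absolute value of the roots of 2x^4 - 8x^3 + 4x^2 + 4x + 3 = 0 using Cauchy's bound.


Cauchy's bound: all roots r satisfy |r| <= 1 + max(|a_i/a_n|) for i = 0,...,n-1
where a_n is the leading coefficient.

Coefficients: [2, -8, 4, 4, 3]
Leading coefficient a_n = 2
Ratios |a_i/a_n|: 4, 2, 2, 3/2
Maximum ratio: 4
Cauchy's bound: |r| <= 1 + 4 = 5

Upper bound = 5


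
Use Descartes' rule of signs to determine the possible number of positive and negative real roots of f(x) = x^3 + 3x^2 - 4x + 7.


Descartes' rule of signs:

For positive roots, count sign changes in f(x) = x^3 + 3x^2 - 4x + 7:
Signs of coefficients: +, +, -, +
Number of sign changes: 2
Possible positive real roots: 2, 0

For negative roots, examine f(-x) = -x^3 + 3x^2 + 4x + 7:
Signs of coefficients: -, +, +, +
Number of sign changes: 1
Possible negative real roots: 1

Positive roots: 2 or 0; Negative roots: 1


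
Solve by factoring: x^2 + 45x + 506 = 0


We need two numbers that multiply to 506 and add to 45.
Those numbers are 23 and 22 (since 23 * 22 = 506 and 23 + 22 = 45).
So x^2 + 45x + 506 = (x + 23)(x + 22) = 0
Setting each factor to zero: x = -23 or x = -22

x = -23, x = -22


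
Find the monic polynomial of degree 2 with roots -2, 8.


A monic polynomial with roots -2, 8 is:
p(x) = (x + 2)(x - 8)
After multiplying by (x + 2): x + 2
After multiplying by (x - 8): x^2 - 6x - 16

x^2 - 6x - 16


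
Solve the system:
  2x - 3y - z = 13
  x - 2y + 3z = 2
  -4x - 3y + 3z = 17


Using Cramer's rule. Expand each determinant along the first row.
D  = 2*[(-2)*3 - 3*(-3)] - (-3)*[1*3 - 3*(-4)] + (-1)*[1*(-3) - (-2)*(-4)]
  = 2*(3) - (-3)*(15) + (-1)*(-11) = 62
Dx = 13*[(-2)*3 - 3*(-3)] - (-3)*[2*3 - 3*17] + (-1)*[2*(-3) - (-2)*17]
  = 13*(3) - (-3)*(-45) + (-1)*(28) = -124
Dy = 2*[2*3 - 3*17] - 13*[1*3 - 3*(-4)] + (-1)*[1*17 - 2*(-4)]
  = 2*(-45) - 13*(15) + (-1)*(25) = -310
Dz = 2*[(-2)*17 - 2*(-3)] - (-3)*[1*17 - 2*(-4)] + 13*[1*(-3) - (-2)*(-4)]
  = 2*(-28) - (-3)*(25) + 13*(-11) = -124
x = Dx/D = -124/62 = -2, y = Dy/D = -310/62 = -5, z = Dz/D = -124/62 = -2
Check eq1: (2)(-2) + (-3)(-5) + (-1)(-2) = 13 = 13 ✓
Check eq2: (1)(-2) + (-2)(-5) + (3)(-2) = 2 = 2 ✓
Check eq3: (-4)(-2) + (-3)(-5) + (3)(-2) = 17 = 17 ✓

x = -2, y = -5, z = -2


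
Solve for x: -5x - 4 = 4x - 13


Starting with: -5x - 4 = 4x - 13
Move all x terms to left: (-5 - 4)x = -13 + 4
Simplify: -9x = -9
Divide both sides by -9: x = 1

x = 1


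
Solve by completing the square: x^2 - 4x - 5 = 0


Start: x^2 - 4x - 5 = 0
Move constant: x^2 - 4x = 5
Half of -4 is -2, squared is 4
Add 4 to both sides: x^2 - 4x + 4 = 9
(x - 2)^2 = 9
x - 2 = ±3
x = 2 + 3 = 5 or x = 2 - 3 = -1

x = -1, x = 5


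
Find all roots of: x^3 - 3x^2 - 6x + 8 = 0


Let p(x) = x^3 - 3x^2 - 6x + 8. By the rational root theorem (leading coefficient 1), any rational root is an integer divisor of 8: try ±1, ±2, ... in turn.
Test x = 1: value = 0 ✓, so (x - 1) is a factor.
Synthetic division by (x - 1): bring down 1; 1(1) - 3 = -2; (-2)(1) - 6 = -8; (-8)(1) + 8 = 0 → quotient x^2 - 2x - 8, remainder 0.
Solve the quadratic x^2 - 2x - 8 = 0: discriminant = (-2)^2 - 4(1)(-8) = 4 + 32 = 36.
sqrt(36) = 6, so x = (2 ± 6)/2: x = 4 or x = -2.
Collecting all roots found:

x = -2, x = 1, x = 4


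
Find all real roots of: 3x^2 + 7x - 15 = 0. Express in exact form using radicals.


Using the quadratic formula: x = (-b ± sqrt(b^2 - 4ac)) / (2a)
Here a = 3, b = 7, c = -15
Discriminant = b^2 - 4ac = 7^2 - 4(3)(-15) = 49 + 180 = 229
Since discriminant = 229 > 0, there are two real roots.
x = (-7 ± sqrt(229)) / 6
Numerically: x ≈ 1.3555 or x ≈ -3.6888

x = (-7 + sqrt(229)) / 6 or x = (-7 - sqrt(229)) / 6


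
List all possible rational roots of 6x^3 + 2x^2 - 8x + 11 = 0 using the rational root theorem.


Rational root theorem: possible roots are ±p/q where:
  p divides the constant term (11): p ∈ {1, 11}
  q divides the leading coefficient (6): q ∈ {1, 2, 3, 6}

All possible rational roots: -11, -11/2, -11/3, -11/6, -1, -1/2, -1/3, -1/6, 1/6, 1/3, 1/2, 1, 11/6, 11/3, 11/2, 11

-11, -11/2, -11/3, -11/6, -1, -1/2, -1/3, -1/6, 1/6, 1/3, 1/2, 1, 11/6, 11/3, 11/2, 11


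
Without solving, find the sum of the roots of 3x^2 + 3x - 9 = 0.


By Vieta's formulas for ax^2 + bx + c = 0:
  Sum of roots = -b/a
  Product of roots = c/a

Here a = 3, b = 3, c = -9
Sum = -(3)/3 = -1
Product = -9/3 = -3

Sum = -1


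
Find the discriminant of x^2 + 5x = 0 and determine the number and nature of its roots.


For ax^2 + bx + c = 0, discriminant D = b^2 - 4ac
Here a = 1, b = 5, c = 0
D = (5)^2 - 4(1)(0) = 25 - 0 = 25

D = 25 > 0 and is a perfect square (sqrt = 5)
The equation has 2 distinct real rational roots.

Discriminant = 25, 2 distinct real rational roots


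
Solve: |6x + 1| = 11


An absolute value equation |expr| = 11 gives two cases:
Case 1: 6x + 1 = 11
  6x = 10, so x = 5/3
Case 2: 6x + 1 = -11
  6x = -12, so x = -2

x = -2, x = 5/3


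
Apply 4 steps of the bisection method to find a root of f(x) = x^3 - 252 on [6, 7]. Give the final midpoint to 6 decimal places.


f(x) = x^3 - 252
f(6) = -36 < 0
f(7) = 91 > 0

Step 1: midpoint = (6.000000 + 7.000000)/2 = 6.500000
  f(6.500000) = 22.625000
  f(mid) > 0, so root is in [6.000000, 6.500000]

Step 2: midpoint = (6.000000 + 6.500000)/2 = 6.250000
  f(6.250000) = -7.859375
  f(mid) < 0, so root is in [6.250000, 6.500000]

Step 3: midpoint = (6.250000 + 6.500000)/2 = 6.375000
  f(6.375000) = 7.083984
  f(mid) > 0, so root is in [6.250000, 6.375000]

Step 4: midpoint = (6.250000 + 6.375000)/2 = 6.312500
  f(6.312500) = -0.461670
  f(mid) < 0, so root is in [6.312500, 6.375000]

midpoint = 6.312500


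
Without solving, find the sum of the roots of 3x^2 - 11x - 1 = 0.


By Vieta's formulas for ax^2 + bx + c = 0:
  Sum of roots = -b/a
  Product of roots = c/a

Here a = 3, b = -11, c = -1
Sum = -(-11)/3 = 11/3
Product = -1/3 = -1/3

Sum = 11/3


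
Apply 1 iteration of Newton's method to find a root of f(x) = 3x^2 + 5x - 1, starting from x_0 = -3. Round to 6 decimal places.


Newton's method: x_(n+1) = x_n - f(x_n)/f'(x_n)
f(x) = 3x^2 + 5x - 1
f'(x) = 6x + 5

Iteration 1:
  f(-3.000000) = 11.000000
  f'(-3.000000) = -13.000000
  x_1 = -3.000000 - (11.000000)/(-13.000000) = -2.153846

x_1 = -2.153846


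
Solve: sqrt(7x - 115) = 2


Square both sides: 7x - 115 = 2^2 = 4
7x = 4 + 115 = 119
x = 17
Check: sqrt(7*17 - 115) = sqrt(4) = 2 ✓

x = 17


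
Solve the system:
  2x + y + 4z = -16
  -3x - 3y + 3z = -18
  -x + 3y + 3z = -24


Using Cramer's rule. Expand each determinant along the first row.
D  = 2*[(-3)*3 - 3*3] - 1*[(-3)*3 - 3*(-1)] + 4*[(-3)*3 - (-3)*(-1)]
  = 2*(-18) - 1*(-6) + 4*(-12) = -78
Dx = (-16)*[(-3)*3 - 3*3] - 1*[(-18)*3 - 3*(-24)] + 4*[(-18)*3 - (-3)*(-24)]
  = (-16)*(-18) - 1*(18) + 4*(-126) = -234
Dy = 2*[(-18)*3 - 3*(-24)] - (-16)*[(-3)*3 - 3*(-1)] + 4*[(-3)*(-24) - (-18)*(-1)]
  = 2*(18) - (-16)*(-6) + 4*(54) = 156
Dz = 2*[(-3)*(-24) - (-18)*3] - 1*[(-3)*(-24) - (-18)*(-1)] + (-16)*[(-3)*3 - (-3)*(-1)]
  = 2*(126) - 1*(54) + (-16)*(-12) = 390
x = Dx/D = -234/-78 = 3, y = Dy/D = 156/-78 = -2, z = Dz/D = 390/-78 = -5
Check eq1: (2)(3) + (1)(-2) + (4)(-5) = -16 = -16 ✓
Check eq2: (-3)(3) + (-3)(-2) + (3)(-5) = -18 = -18 ✓
Check eq3: (-1)(3) + (3)(-2) + (3)(-5) = -24 = -24 ✓

x = 3, y = -2, z = -5


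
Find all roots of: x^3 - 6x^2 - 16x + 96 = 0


Let p(x) = x^3 - 6x^2 - 16x + 96. By the rational root theorem (leading coefficient 1), any rational root is an integer divisor of 96: try ±1, ±2, ... in turn.
Test x = 1: value = 75 ≠ 0.
Test x = -1: value = 105 ≠ 0.
Test x = 2: value = 48 ≠ 0.
Test x = -2: value = 96 ≠ 0.
Test x = 3: value = 21 ≠ 0.
Test x = -3: value = 63 ≠ 0.
Test x = 4: value = 0 ✓, so (x - 4) is a factor.
Synthetic division by (x - 4): bring down 1; 1(4) - 6 = -2; (-2)(4) - 16 = -24; (-24)(4) + 96 = 0 → quotient x^2 - 2x - 24, remainder 0.
Solve the quadratic x^2 - 2x - 24 = 0: discriminant = (-2)^2 - 4(1)(-24) = 4 + 96 = 100.
sqrt(100) = 10, so x = (2 ± 10)/2: x = 6 or x = -4.
Collecting all roots found:

x = -4, x = 4, x = 6


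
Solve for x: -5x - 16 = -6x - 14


Starting with: -5x - 16 = -6x - 14
Move all x terms to left: (-5 + 6)x = -14 + 16
Simplify: x = 2
Divide both sides by 1: x = 2

x = 2


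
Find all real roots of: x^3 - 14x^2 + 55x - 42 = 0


Let p(x) = x^3 - 14x^2 + 55x - 42. By the rational root theorem (leading coefficient 1), any rational root is an integer divisor of 42: try ±1, ±2, ... in turn.
Test x = 1: value = 0 ✓, so (x - 1) is a factor.
Synthetic division by (x - 1): bring down 1; 1(1) - 14 = -13; (-13)(1) + 55 = 42; 42(1) - 42 = 0 → quotient x^2 - 13x + 42, remainder 0.
Solve the quadratic x^2 - 13x + 42 = 0: discriminant = (-13)^2 - 4(1)(42) = 169 - 168 = 1.
sqrt(1) = 1, so x = (13 ± 1)/2: x = 7 or x = 6.

x = 1, x = 6, x = 7


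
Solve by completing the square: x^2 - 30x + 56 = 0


Start: x^2 - 30x + 56 = 0
Move constant: x^2 - 30x = -56
Half of -30 is -15, squared is 225
Add 225 to both sides: x^2 - 30x + 225 = 169
(x - 15)^2 = 169
x - 15 = ±13
x = 15 + 13 = 28 or x = 15 - 13 = 2

x = 2, x = 28


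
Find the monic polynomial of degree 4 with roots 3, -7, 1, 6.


A monic polynomial with roots 3, -7, 1, 6 is:
p(x) = (x - 3)(x + 7)(x - 1)(x - 6)
After multiplying by (x - 3): x - 3
After multiplying by (x + 7): x^2 + 4x - 21
After multiplying by (x - 1): x^3 + 3x^2 - 25x + 21
After multiplying by (x - 6): x^4 - 3x^3 - 43x^2 + 171x - 126

x^4 - 3x^3 - 43x^2 + 171x - 126


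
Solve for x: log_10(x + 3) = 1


Convert to exponential form: x + 3 = 10^1 = 10
x = 10 - 3 = 7
Check: log_10(7 + 3) = log_10(10) = log_10(10) = 1 ✓

x = 7


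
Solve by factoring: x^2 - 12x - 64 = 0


We need two numbers that multiply to -64 and add to -12.
Those numbers are -16 and 4 (since (-16) * 4 = -64 and (-16) + 4 = -12).
So x^2 - 12x - 64 = (x - 16)(x + 4) = 0
Setting each factor to zero: x = 16 or x = -4

x = -4, x = 16


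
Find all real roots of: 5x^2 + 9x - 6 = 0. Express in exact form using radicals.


Using the quadratic formula: x = (-b ± sqrt(b^2 - 4ac)) / (2a)
Here a = 5, b = 9, c = -6
Discriminant = b^2 - 4ac = 9^2 - 4(5)(-6) = 81 + 120 = 201
Since discriminant = 201 > 0, there are two real roots.
x = (-9 ± sqrt(201)) / 10
Numerically: x ≈ 0.5177 or x ≈ -2.3177

x = (-9 + sqrt(201)) / 10 or x = (-9 - sqrt(201)) / 10


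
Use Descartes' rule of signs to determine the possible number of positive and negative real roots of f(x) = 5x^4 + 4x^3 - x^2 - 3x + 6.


Descartes' rule of signs:

For positive roots, count sign changes in f(x) = 5x^4 + 4x^3 - x^2 - 3x + 6:
Signs of coefficients: +, +, -, -, +
Number of sign changes: 2
Possible positive real roots: 2, 0

For negative roots, examine f(-x) = 5x^4 - 4x^3 - x^2 + 3x + 6:
Signs of coefficients: +, -, -, +, +
Number of sign changes: 2
Possible negative real roots: 2, 0

Positive roots: 2 or 0; Negative roots: 2 or 0


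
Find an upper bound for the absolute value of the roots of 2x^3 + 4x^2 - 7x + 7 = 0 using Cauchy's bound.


Cauchy's bound: all roots r satisfy |r| <= 1 + max(|a_i/a_n|) for i = 0,...,n-1
where a_n is the leading coefficient.

Coefficients: [2, 4, -7, 7]
Leading coefficient a_n = 2
Ratios |a_i/a_n|: 2, 7/2, 7/2
Maximum ratio: 7/2
Cauchy's bound: |r| <= 1 + 7/2 = 9/2

Upper bound = 9/2


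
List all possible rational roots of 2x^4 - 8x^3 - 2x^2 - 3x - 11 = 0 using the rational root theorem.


Rational root theorem: possible roots are ±p/q where:
  p divides the constant term (-11): p ∈ {1, 11}
  q divides the leading coefficient (2): q ∈ {1, 2}

All possible rational roots: -11, -11/2, -1, -1/2, 1/2, 1, 11/2, 11

-11, -11/2, -1, -1/2, 1/2, 1, 11/2, 11


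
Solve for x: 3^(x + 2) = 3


Express both sides with the same base.
3 = 3^1
Since the bases match, equate exponents: x + 2 = 1
So x = 1 - (2) = -1

x = -1


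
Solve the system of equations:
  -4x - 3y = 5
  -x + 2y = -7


Using Cramer's rule:
Determinant D = (-4)(2) - (-1)(-3) = -8 - 3 = -11
Dx = (5)(2) - (-7)(-3) = 10 - 21 = -11
Dy = (-4)(-7) - (-1)(5) = 28 + 5 = 33
x = Dx/D = -11/-11 = 1
y = Dy/D = 33/-11 = -3

x = 1, y = -3


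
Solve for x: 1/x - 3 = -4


Subtract -3 from both sides: 1/x = -1
Multiply both sides by x: 1 = -1 * x
Divide by -1: x = -1

x = -1


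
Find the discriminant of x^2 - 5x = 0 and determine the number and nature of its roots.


For ax^2 + bx + c = 0, discriminant D = b^2 - 4ac
Here a = 1, b = -5, c = 0
D = (-5)^2 - 4(1)(0) = 25 - 0 = 25

D = 25 > 0 and is a perfect square (sqrt = 5)
The equation has 2 distinct real rational roots.

Discriminant = 25, 2 distinct real rational roots


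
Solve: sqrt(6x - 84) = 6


Square both sides: 6x - 84 = 6^2 = 36
6x = 36 + 84 = 120
x = 20
Check: sqrt(6*20 - 84) = sqrt(36) = 6 ✓

x = 20


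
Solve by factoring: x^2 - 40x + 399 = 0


We need two numbers that multiply to 399 and add to -40.
Those numbers are -19 and -21 (since (-19) * (-21) = 399 and (-19) + (-21) = -40).
So x^2 - 40x + 399 = (x - 19)(x - 21) = 0
Setting each factor to zero: x = 19 or x = 21

x = 19, x = 21


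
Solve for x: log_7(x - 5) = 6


Convert to exponential form: x - 5 = 7^6 = 117649
x = 117649 + 5 = 117654
Check: log_7(117654 - 5) = log_7(117649) = log_7(117649) = 6 ✓

x = 117654


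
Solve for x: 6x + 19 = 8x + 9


Starting with: 6x + 19 = 8x + 9
Move all x terms to left: (6 - 8)x = 9 - 19
Simplify: -2x = -10
Divide both sides by -2: x = 5

x = 5


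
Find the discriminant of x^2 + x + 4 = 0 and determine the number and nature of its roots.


For ax^2 + bx + c = 0, discriminant D = b^2 - 4ac
Here a = 1, b = 1, c = 4
D = (1)^2 - 4(1)(4) = 1 - 16 = -15

D = -15 < 0
The equation has no real roots (2 complex conjugate roots).

Discriminant = -15, no real roots (2 complex conjugate roots)


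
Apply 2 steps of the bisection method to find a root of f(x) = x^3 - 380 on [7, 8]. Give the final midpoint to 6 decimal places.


f(x) = x^3 - 380
f(7) = -37 < 0
f(8) = 132 > 0

Step 1: midpoint = (7.000000 + 8.000000)/2 = 7.500000
  f(7.500000) = 41.875000
  f(mid) > 0, so root is in [7.000000, 7.500000]

Step 2: midpoint = (7.000000 + 7.500000)/2 = 7.250000
  f(7.250000) = 1.078125
  f(mid) > 0, so root is in [7.000000, 7.250000]

midpoint = 7.250000


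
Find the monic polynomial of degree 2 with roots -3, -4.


A monic polynomial with roots -3, -4 is:
p(x) = (x + 3)(x + 4)
After multiplying by (x + 3): x + 3
After multiplying by (x + 4): x^2 + 7x + 12

x^2 + 7x + 12


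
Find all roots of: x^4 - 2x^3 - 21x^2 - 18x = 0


The constant term is 0, so x = 0 is a root. Factor out x:
  x^3 - 2x^2 - 21x - 18 = 0
Let p(x) = x^3 - 2x^2 - 21x - 18. By the rational root theorem (leading coefficient 1), any rational root is an integer divisor of 18: try ±1, ±2, ... in turn.
Test x = 1: value = -40 ≠ 0.
Test x = -1: value = 0 ✓, so (x + 1) is a factor.
Synthetic division by (x + 1): bring down 1; 1(-1) - 2 = -3; (-3)(-1) - 21 = -18; (-18)(-1) - 18 = 0 → quotient x^2 - 3x - 18, remainder 0.
Solve the quadratic x^2 - 3x - 18 = 0: discriminant = (-3)^2 - 4(1)(-18) = 9 + 72 = 81.
sqrt(81) = 9, so x = (3 ± 9)/2: x = 6 or x = -3.
Collecting all roots found:

x = -3, x = -1, x = 0, x = 6


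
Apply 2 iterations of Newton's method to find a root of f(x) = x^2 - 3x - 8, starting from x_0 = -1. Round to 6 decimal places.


Newton's method: x_(n+1) = x_n - f(x_n)/f'(x_n)
f(x) = x^2 - 3x - 8
f'(x) = 2x - 3

Iteration 1:
  f(-1.000000) = -4.000000
  f'(-1.000000) = -5.000000
  x_1 = -1.000000 - (-4.000000)/(-5.000000) = -1.800000

Iteration 2:
  f(-1.800000) = 0.640000
  f'(-1.800000) = -6.600000
  x_2 = -1.800000 - (0.640000)/(-6.600000) = -1.703030

x_2 = -1.703030


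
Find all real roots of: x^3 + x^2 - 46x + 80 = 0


Let p(x) = x^3 + x^2 - 46x + 80. By the rational root theorem (leading coefficient 1), any rational root is an integer divisor of 80: try ±1, ±2, ... in turn.
Test x = 1: value = 36 ≠ 0.
Test x = -1: value = 126 ≠ 0.
Test x = 2: value = 0 ✓, so (x - 2) is a factor.
Synthetic division by (x - 2): bring down 1; 1(2) + 1 = 3; 3(2) - 46 = -40; (-40)(2) + 80 = 0 → quotient x^2 + 3x - 40, remainder 0.
Solve the quadratic x^2 + 3x - 40 = 0: discriminant = 3^2 - 4(1)(-40) = 9 + 160 = 169.
sqrt(169) = 13, so x = (-3 ± 13)/2: x = 5 or x = -8.

x = -8, x = 2, x = 5


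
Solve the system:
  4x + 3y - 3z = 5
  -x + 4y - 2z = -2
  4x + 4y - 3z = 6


Using Cramer's rule. Expand each determinant along the first row.
D  = 4*[4*(-3) - (-2)*4] - 3*[(-1)*(-3) - (-2)*4] + (-3)*[(-1)*4 - 4*4]
  = 4*(-4) - 3*(11) + (-3)*(-20) = 11
Dx = 5*[4*(-3) - (-2)*4] - 3*[(-2)*(-3) - (-2)*6] + (-3)*[(-2)*4 - 4*6]
  = 5*(-4) - 3*(18) + (-3)*(-32) = 22
Dy = 4*[(-2)*(-3) - (-2)*6] - 5*[(-1)*(-3) - (-2)*4] + (-3)*[(-1)*6 - (-2)*4]
  = 4*(18) - 5*(11) + (-3)*(2) = 11
Dz = 4*[4*6 - (-2)*4] - 3*[(-1)*6 - (-2)*4] + 5*[(-1)*4 - 4*4]
  = 4*(32) - 3*(2) + 5*(-20) = 22
x = Dx/D = 22/11 = 2, y = Dy/D = 11/11 = 1, z = Dz/D = 22/11 = 2
Check eq1: (4)(2) + (3)(1) + (-3)(2) = 5 = 5 ✓
Check eq2: (-1)(2) + (4)(1) + (-2)(2) = -2 = -2 ✓
Check eq3: (4)(2) + (4)(1) + (-3)(2) = 6 = 6 ✓

x = 2, y = 1, z = 2


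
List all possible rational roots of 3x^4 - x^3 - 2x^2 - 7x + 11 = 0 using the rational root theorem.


Rational root theorem: possible roots are ±p/q where:
  p divides the constant term (11): p ∈ {1, 11}
  q divides the leading coefficient (3): q ∈ {1, 3}

All possible rational roots: -11, -11/3, -1, -1/3, 1/3, 1, 11/3, 11

-11, -11/3, -1, -1/3, 1/3, 1, 11/3, 11


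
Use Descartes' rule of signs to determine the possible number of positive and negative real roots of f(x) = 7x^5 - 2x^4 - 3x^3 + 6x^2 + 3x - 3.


Descartes' rule of signs:

For positive roots, count sign changes in f(x) = 7x^5 - 2x^4 - 3x^3 + 6x^2 + 3x - 3:
Signs of coefficients: +, -, -, +, +, -
Number of sign changes: 3
Possible positive real roots: 3, 1

For negative roots, examine f(-x) = -7x^5 - 2x^4 + 3x^3 + 6x^2 - 3x - 3:
Signs of coefficients: -, -, +, +, -, -
Number of sign changes: 2
Possible negative real roots: 2, 0

Positive roots: 3 or 1; Negative roots: 2 or 0


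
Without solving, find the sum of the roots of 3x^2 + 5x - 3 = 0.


By Vieta's formulas for ax^2 + bx + c = 0:
  Sum of roots = -b/a
  Product of roots = c/a

Here a = 3, b = 5, c = -3
Sum = -(5)/3 = -5/3
Product = -3/3 = -1

Sum = -5/3


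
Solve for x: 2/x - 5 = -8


Subtract -5 from both sides: 2/x = -3
Multiply both sides by x: 2 = -3 * x
Divide by -3: x = -2/3

x = -2/3


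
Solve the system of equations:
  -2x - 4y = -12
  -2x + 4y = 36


Using Cramer's rule:
Determinant D = (-2)(4) - (-2)(-4) = -8 - 8 = -16
Dx = (-12)(4) - (36)(-4) = -48 + 144 = 96
Dy = (-2)(36) - (-2)(-12) = -72 - 24 = -96
x = Dx/D = 96/-16 = -6
y = Dy/D = -96/-16 = 6

x = -6, y = 6


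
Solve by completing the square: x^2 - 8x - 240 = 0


Start: x^2 - 8x - 240 = 0
Move constant: x^2 - 8x = 240
Half of -8 is -4, squared is 16
Add 16 to both sides: x^2 - 8x + 16 = 256
(x - 4)^2 = 256
x - 4 = ±16
x = 4 + 16 = 20 or x = 4 - 16 = -12

x = -12, x = 20


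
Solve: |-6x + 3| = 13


An absolute value equation |expr| = 13 gives two cases:
Case 1: -6x + 3 = 13
  -6x = 10, so x = -5/3
Case 2: -6x + 3 = -13
  -6x = -16, so x = 8/3

x = -5/3, x = 8/3


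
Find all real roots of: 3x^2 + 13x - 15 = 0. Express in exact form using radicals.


Using the quadratic formula: x = (-b ± sqrt(b^2 - 4ac)) / (2a)
Here a = 3, b = 13, c = -15
Discriminant = b^2 - 4ac = 13^2 - 4(3)(-15) = 169 + 180 = 349
Since discriminant = 349 > 0, there are two real roots.
x = (-13 ± sqrt(349)) / 6
Numerically: x ≈ 0.9469 or x ≈ -5.2803

x = (-13 + sqrt(349)) / 6 or x = (-13 - sqrt(349)) / 6


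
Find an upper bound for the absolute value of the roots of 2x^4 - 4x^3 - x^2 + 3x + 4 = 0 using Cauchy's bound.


Cauchy's bound: all roots r satisfy |r| <= 1 + max(|a_i/a_n|) for i = 0,...,n-1
where a_n is the leading coefficient.

Coefficients: [2, -4, -1, 3, 4]
Leading coefficient a_n = 2
Ratios |a_i/a_n|: 2, 1/2, 3/2, 2
Maximum ratio: 2
Cauchy's bound: |r| <= 1 + 2 = 3

Upper bound = 3


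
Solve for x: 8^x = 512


Express both sides with the same base.
512 = 8^3
Since the bases match: x = 3

x = 3


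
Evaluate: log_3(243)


We need the exponent such that 3^? = 243
3^5 = 243
Therefore log_3(243) = 5

5


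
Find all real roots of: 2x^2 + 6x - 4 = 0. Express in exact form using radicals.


Using the quadratic formula: x = (-b ± sqrt(b^2 - 4ac)) / (2a)
Here a = 2, b = 6, c = -4
Discriminant = b^2 - 4ac = 6^2 - 4(2)(-4) = 36 + 32 = 68
Since discriminant = 68 > 0, there are two real roots.
x = (-6 ± 2*sqrt(17)) / 4
Simplifying: x = (-3 ± sqrt(17)) / 2
Numerically: x ≈ 0.5616 or x ≈ -3.5616

x = (-3 + sqrt(17)) / 2 or x = (-3 - sqrt(17)) / 2


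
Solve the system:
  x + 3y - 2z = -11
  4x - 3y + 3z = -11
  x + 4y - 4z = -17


Using Cramer's rule. Expand each determinant along the first row.
D  = 1*[(-3)*(-4) - 3*4] - 3*[4*(-4) - 3*1] + (-2)*[4*4 - (-3)*1]
  = 1*(0) - 3*(-19) + (-2)*(19) = 19
Dx = (-11)*[(-3)*(-4) - 3*4] - 3*[(-11)*(-4) - 3*(-17)] + (-2)*[(-11)*4 - (-3)*(-17)]
  = (-11)*(0) - 3*(95) + (-2)*(-95) = -95
Dy = 1*[(-11)*(-4) - 3*(-17)] - (-11)*[4*(-4) - 3*1] + (-2)*[4*(-17) - (-11)*1]
  = 1*(95) - (-11)*(-19) + (-2)*(-57) = 0
Dz = 1*[(-3)*(-17) - (-11)*4] - 3*[4*(-17) - (-11)*1] + (-11)*[4*4 - (-3)*1]
  = 1*(95) - 3*(-57) + (-11)*(19) = 57
x = Dx/D = -95/19 = -5, y = Dy/D = 0/19 = 0, z = Dz/D = 57/19 = 3
Check eq1: (1)(-5) + (3)(0) + (-2)(3) = -11 = -11 ✓
Check eq2: (4)(-5) + (-3)(0) + (3)(3) = -11 = -11 ✓
Check eq3: (1)(-5) + (4)(0) + (-4)(3) = -17 = -17 ✓

x = -5, y = 0, z = 3


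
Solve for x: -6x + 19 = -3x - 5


Starting with: -6x + 19 = -3x - 5
Move all x terms to left: (-6 + 3)x = -5 - 19
Simplify: -3x = -24
Divide both sides by -3: x = 8

x = 8


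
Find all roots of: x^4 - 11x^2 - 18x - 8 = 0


Let p(x) = x^4 - 11x^2 - 18x - 8. By the rational root theorem (leading coefficient 1), any rational root is an integer divisor of 8: try ±1, ±2, ... in turn.
Test x = 1: value = -36 ≠ 0.
Test x = -1: value = 0 ✓, so (x + 1) is a factor.
Synthetic division by (x + 1): bring down 1; 1(-1) + 0 = -1; (-1)(-1) - 11 = -10; (-10)(-1) - 18 = -8; (-8)(-1) - 8 = 0 → quotient x^3 - x^2 - 10x - 8, remainder 0.
Continue with the quotient x^3 - x^2 - 10x - 8 (candidates must divide 8; re-test x = -1 first in case it repeats).
Test x = -1: value = 0 ✓, so (x + 1) is a factor.
Synthetic division by (x + 1): bring down 1; 1(-1) - 1 = -2; (-2)(-1) - 10 = -8; (-8)(-1) - 8 = 0 → quotient x^2 - 2x - 8, remainder 0.
Solve the quadratic x^2 - 2x - 8 = 0: discriminant = (-2)^2 - 4(1)(-8) = 4 + 32 = 36.
sqrt(36) = 6, so x = (2 ± 6)/2: x = 4 or x = -2.
Collecting all roots found:

x = -2, x = -1 (multiplicity 2), x = 4


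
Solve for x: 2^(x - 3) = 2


Express both sides with the same base.
2 = 2^1
Since the bases match, equate exponents: x - 3 = 1
So x = 1 - (-3) = 4

x = 4


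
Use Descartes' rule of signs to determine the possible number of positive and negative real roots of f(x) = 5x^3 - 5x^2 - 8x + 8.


Descartes' rule of signs:

For positive roots, count sign changes in f(x) = 5x^3 - 5x^2 - 8x + 8:
Signs of coefficients: +, -, -, +
Number of sign changes: 2
Possible positive real roots: 2, 0

For negative roots, examine f(-x) = -5x^3 - 5x^2 + 8x + 8:
Signs of coefficients: -, -, +, +
Number of sign changes: 1
Possible negative real roots: 1

Positive roots: 2 or 0; Negative roots: 1


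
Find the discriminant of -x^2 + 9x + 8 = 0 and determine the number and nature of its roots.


For ax^2 + bx + c = 0, discriminant D = b^2 - 4ac
Here a = -1, b = 9, c = 8
D = (9)^2 - 4(-1)(8) = 81 + 32 = 113

D = 113 > 0 but not a perfect square
The equation has 2 distinct real irrational roots.

Discriminant = 113, 2 distinct real irrational roots
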